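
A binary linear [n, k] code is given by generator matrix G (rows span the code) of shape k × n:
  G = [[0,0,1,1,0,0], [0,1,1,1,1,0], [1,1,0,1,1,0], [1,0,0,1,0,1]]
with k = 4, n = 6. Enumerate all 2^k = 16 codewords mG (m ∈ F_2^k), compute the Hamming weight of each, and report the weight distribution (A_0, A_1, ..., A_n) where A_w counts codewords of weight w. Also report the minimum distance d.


Weight distribution: A_0 = 1, A_1 = 1, A_2 = 4, A_3 = 4, A_4 = 3, A_5 = 3. Minimum distance d = 1.

Enumerate all 2^4 = 16 messages m ∈ F_2^4.
For each, compute codeword c = mG in F_2^6, then tally its weight.
  m = 0000 → c = 000000, weight = 0.
  m = 1000 → c = 001100, weight = 2.
  m = 0100 → c = 011110, weight = 4.
  m = 1100 → c = 010010, weight = 2.
  m = 0010 → c = 110110, weight = 4.
  m = 1010 → c = 111010, weight = 4.
  m = 0110 → c = 101000, weight = 2.
  m = 1110 → c = 100100, weight = 2.
  m = 0001 → c = 100101, weight = 3.
  m = 1001 → c = 101001, weight = 3.
  m = 0101 → c = 111011, weight = 5.
  m = 1101 → c = 110111, weight = 5.
  m = 0011 → c = 010011, weight = 3.
  m = 1011 → c = 011111, weight = 5.
  m = 0111 → c = 001101, weight = 3.
  m = 1111 → c = 000001, weight = 1.
Tally weights:
  weight 0: 1 codewords.
  weight 1: 1 codewords.
  weight 2: 4 codewords.
  weight 3: 4 codewords.
  weight 4: 3 codewords.
  weight 5: 3 codewords.
Minimum distance d = smallest w > 0 with A_w > 0 = 1.
Sanity: Σ A_w = 16 = 2^4 = 16 ✓.


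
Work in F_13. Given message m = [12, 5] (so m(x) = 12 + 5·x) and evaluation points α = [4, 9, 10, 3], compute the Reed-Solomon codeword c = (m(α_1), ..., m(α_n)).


c = [6, 5, 10, 1]

Message polynomial: m(x) = 12 + 5·x (mod 13).
For each evaluation point α_i, compute m(α_i) mod 13:
  α_1 = 4: Horner steps 5 → 6, so m(4) = 6.
  α_2 = 9: Horner steps 5 → 5, so m(9) = 5.
  α_3 = 10: Horner steps 5 → 10, so m(10) = 10.
  α_4 = 3: Horner steps 5 → 1, so m(3) = 1.
Codeword c = [6, 5, 10, 1] ∈ F_13^4.


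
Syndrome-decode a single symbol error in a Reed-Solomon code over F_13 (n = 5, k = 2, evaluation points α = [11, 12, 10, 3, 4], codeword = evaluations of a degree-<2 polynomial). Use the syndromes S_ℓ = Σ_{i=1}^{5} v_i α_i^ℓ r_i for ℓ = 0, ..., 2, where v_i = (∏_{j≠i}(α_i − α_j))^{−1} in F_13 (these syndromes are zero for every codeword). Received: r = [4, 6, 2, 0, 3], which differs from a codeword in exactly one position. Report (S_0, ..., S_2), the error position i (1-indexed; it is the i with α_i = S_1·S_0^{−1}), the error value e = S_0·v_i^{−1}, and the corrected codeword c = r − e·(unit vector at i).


S = (9, 1, 3), error at position 4, error magnitude e = 12, c = [4, 6, 2, 1, 3].

Step 1: column multipliers v_i = (∏_{j≠i}(α_i − α_j))^{−1} mod 13.
  i = 1 (α = 11): (11−12)(11−10)(11−3)(11−4) = (−1)·1·8·7 = −56 ≡ 9, so v_1 = 9^{−1} = 3 (mod 13).
  i = 2 (α = 12): (12−11)(12−10)(12−3)(12−4) = 1·2·9·8 = 144 ≡ 1, so v_2 = 1^{−1} = 1 (mod 13).
  i = 3 (α = 10): (10−11)(10−12)(10−3)(10−4) = (−1)·(−2)·7·6 = 84 ≡ 6, so v_3 = 6^{−1} = 11 (mod 13).
  i = 4 (α = 3): (3−11)(3−12)(3−10)(3−4) = (−8)·(−9)·(−7)·(−1) = 504 ≡ 10, so v_4 = 10^{−1} = 4 (mod 13).
  i = 5 (α = 4): (4−11)(4−12)(4−10)(4−3) = (−7)·(−8)·(−6)·1 = −336 ≡ 2, so v_5 = 2^{−1} = 7 (mod 13).
  v = [3, 1, 11, 4, 7].
Step 2: syndromes of r = [4, 6, 2, 0, 3] (all sums mod 13).
  S_0 = Σ v_i r_i = 3·4 + 1·6 + 11·2 + 4·0 + 7·3 = 61 ≡ 9.
  S_1 = Σ v_i α_i r_i = 3·11·4 + 1·12·6 + 11·10·2 + 4·3·0 + 7·4·3 = 508 ≡ 1.
  α_i^2 mod 13 = [4, 1, 9, 9, 3].
  S_2 = Σ v_i α_i^2 r_i = 3·4·4 + 1·1·6 + 11·9·2 + 4·9·0 + 7·3·3 = 315 ≡ 3.
  S = (9, 1, 3) ≠ 0, so r is not a codeword (an error is present).
Step 3: locate the error. For a single error e at position i, S_ℓ = v_i·e·α_i^ℓ, so α_err = S_1/S_0.
  S_0^{−1} = 9^{−1} = 3 (mod 13), so α_err = 1·3 = 3 ≡ 3 = α_4. Error position i = 4.
  Consistency check: S_2/S_1 = 3·1 = 3 ≡ 3 = α_err ✓ (single-error assumption holds).
Step 4: error magnitude e = S_0/v_4 = S_0·∏_{j≠4}(α_4 − α_j) = 9·10 = 90 ≡ 12 (mod 13).
Step 5: correct position 4: c_4 = r_4 − e = 0 − 12 ≡ 1 (mod 13). Hence c = [4, 6, 2, 1, 3].
  Check: interpolating c through the α_i gives m(x) = 8 + 2·x (degree < 2) with m(α_i) = c_i for every i, so c is indeed a codeword.


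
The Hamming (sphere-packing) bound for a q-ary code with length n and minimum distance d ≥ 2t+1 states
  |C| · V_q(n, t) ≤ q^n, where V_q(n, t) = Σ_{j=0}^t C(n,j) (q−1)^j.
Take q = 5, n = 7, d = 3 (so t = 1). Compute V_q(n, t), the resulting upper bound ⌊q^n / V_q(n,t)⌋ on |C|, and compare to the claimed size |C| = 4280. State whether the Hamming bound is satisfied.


V_q(n, t) = 29, q^n = 78125, Hamming bound = 2693, |C| = 4280 > bound (violated).

Step 1: Compute V_q(n, t) = Σ_{j=0}^1 C(n, j) (q−1)^j.
  j = 0: C(7,0)·(4)^0 = 1·1 = 1.
  j = 1: C(7,1)·(4)^1 = 7·4 = 28.
  V_q(n, t) = 1 + 28 = 29.
Step 2: q^n = 5^7 = 78125.
Step 3: Hamming bound ⌊q^n / V_q(n,t)⌋ = ⌊78125/29⌋ = 2693.
Step 4: Compare |C| = 4280 to 2693: violated.
The claimed |C| lies above the Hamming bound, so no 5-ary code of length 7 with d ≥ 3 can have 4280 codewords.


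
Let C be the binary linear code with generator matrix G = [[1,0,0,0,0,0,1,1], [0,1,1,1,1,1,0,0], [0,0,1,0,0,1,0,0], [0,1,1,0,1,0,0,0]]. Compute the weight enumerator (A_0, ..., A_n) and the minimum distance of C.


Weight distribution: A_0 = 1, A_2 = 3, A_3 = 4, A_5 = 4, A_6 = 3, A_8 = 1. Minimum distance d = 2.

Enumerate all 2^4 = 16 messages m ∈ F_2^4.
For each, compute codeword c = mG in F_2^8, then tally its weight.
  m = 0000 → c = 00000000, weight = 0.
  m = 1000 → c = 10000011, weight = 3.
  m = 0100 → c = 01111100, weight = 5.
  m = 1100 → c = 11111111, weight = 8.
  m = 0010 → c = 00100100, weight = 2.
  m = 1010 → c = 10100111, weight = 5.
  m = 0110 → c = 01011000, weight = 3.
  m = 1110 → c = 11011011, weight = 6.
  m = 0001 → c = 01101000, weight = 3.
  m = 1001 → c = 11101011, weight = 6.
  m = 0101 → c = 00010100, weight = 2.
  m = 1101 → c = 10010111, weight = 5.
  m = 0011 → c = 01001100, weight = 3.
  m = 1011 → c = 11001111, weight = 6.
  m = 0111 → c = 00110000, weight = 2.
  m = 1111 → c = 10110011, weight = 5.
Tally weights:
  weight 0: 1 codewords.
  weight 2: 3 codewords.
  weight 3: 4 codewords.
  weight 5: 4 codewords.
  weight 6: 3 codewords.
  weight 8: 1 codewords.
Minimum distance d = smallest w > 0 with A_w > 0 = 2.
Sanity: Σ A_w = 16 = 2^4 = 16 ✓.


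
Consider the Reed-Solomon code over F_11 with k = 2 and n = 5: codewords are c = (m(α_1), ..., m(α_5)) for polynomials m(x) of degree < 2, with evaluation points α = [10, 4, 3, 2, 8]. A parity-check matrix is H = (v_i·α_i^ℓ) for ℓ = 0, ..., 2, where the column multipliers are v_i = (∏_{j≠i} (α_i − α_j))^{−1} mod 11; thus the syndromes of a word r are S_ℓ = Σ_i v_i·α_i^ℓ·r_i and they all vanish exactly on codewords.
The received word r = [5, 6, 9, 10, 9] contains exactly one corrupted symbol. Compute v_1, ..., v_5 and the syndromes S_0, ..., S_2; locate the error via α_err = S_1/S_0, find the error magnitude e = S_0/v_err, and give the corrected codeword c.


S = (5, 4, 1), error at position 3, error magnitude e = 1, c = [5, 6, 8, 10, 9].

Step 1: column multipliers v_i = (∏_{j≠i}(α_i − α_j))^{−1} mod 11.
  i = 1 (α = 10): (10−4)(10−3)(10−2)(10−8) = 6·7·8·2 = 672 ≡ 1, so v_1 = 1^{−1} = 1 (mod 11).
  i = 2 (α = 4): (4−10)(4−3)(4−2)(4−8) = (−6)·1·2·(−4) = 48 ≡ 4, so v_2 = 4^{−1} = 3 (mod 11).
  i = 3 (α = 3): (3−10)(3−4)(3−2)(3−8) = (−7)·(−1)·1·(−5) = −35 ≡ 9, so v_3 = 9^{−1} = 5 (mod 11).
  i = 4 (α = 2): (2−10)(2−4)(2−3)(2−8) = (−8)·(−2)·(−1)·(−6) = 96 ≡ 8, so v_4 = 8^{−1} = 7 (mod 11).
  i = 5 (α = 8): (8−10)(8−4)(8−3)(8−2) = (−2)·4·5·6 = −240 ≡ 2, so v_5 = 2^{−1} = 6 (mod 11).
  v = [1, 3, 5, 7, 6].
Step 2: syndromes of r = [5, 6, 9, 10, 9] (all sums mod 11).
  S_0 = Σ v_i r_i = 1·5 + 3·6 + 5·9 + 7·10 + 6·9 = 192 ≡ 5.
  S_1 = Σ v_i α_i r_i = 1·10·5 + 3·4·6 + 5·3·9 + 7·2·10 + 6·8·9 = 829 ≡ 4.
  α_i^2 mod 11 = [1, 5, 9, 4, 9].
  S_2 = Σ v_i α_i^2 r_i = 1·1·5 + 3·5·6 + 5·9·9 + 7·4·10 + 6·9·9 = 1266 ≡ 1.
  S = (5, 4, 1) ≠ 0, so r is not a codeword (an error is present).
Step 3: locate the error. For a single error e at position i, S_ℓ = v_i·e·α_i^ℓ, so α_err = S_1/S_0.
  S_0^{−1} = 5^{−1} = 9 (mod 11), so α_err = 4·9 = 36 ≡ 3 = α_3. Error position i = 3.
  Consistency check: S_2/S_1 = 1·3 = 3 ≡ 3 = α_err ✓ (single-error assumption holds).
Step 4: error magnitude e = S_0/v_3 = S_0·∏_{j≠3}(α_3 − α_j) = 5·9 = 45 ≡ 1 (mod 11).
Step 5: correct position 3: c_3 = r_3 − e = 9 − 1 ≡ 8 (mod 11). Hence c = [5, 6, 8, 10, 9].
  Check: interpolating c through the α_i gives m(x) = 3 + 9·x (degree < 2) with m(α_i) = c_i for every i, so c is indeed a codeword.


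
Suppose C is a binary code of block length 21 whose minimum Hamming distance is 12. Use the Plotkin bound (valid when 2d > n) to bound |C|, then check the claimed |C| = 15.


Plotkin bound M ≤ 8; given |C| = 15 > bound (violated).

Check applicability: 2d = 24, n = 21.
2d − n = 3 > 0, so Plotkin applies.
Compute d/(2d−n) = 12/3 ≈ 4.0000.
⌊d/(2d−n)⌋ = 4.
Plotkin bound: M ≤ 2·4 = 8.
Given |C| = 15, check: VIOLATED.
This |C| is above the Plotkin bound, so no binary code with n = 21, d = 12 and 15 codewords exists.


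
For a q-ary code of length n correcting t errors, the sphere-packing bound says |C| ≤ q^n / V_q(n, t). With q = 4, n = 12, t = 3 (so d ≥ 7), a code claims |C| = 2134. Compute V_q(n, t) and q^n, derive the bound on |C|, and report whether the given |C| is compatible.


V_q(n, t) = 6571, q^n = 16777216, Hamming bound = 2553, |C| = 2134 ≤ bound (satisfied).

Step 1: Compute V_q(n, t) = Σ_{j=0}^3 C(n, j) (q−1)^j.
  j = 0: C(12,0)·(3)^0 = 1·1 = 1.
  j = 1: C(12,1)·(3)^1 = 12·3 = 36.
  j = 2: C(12,2)·(3)^2 = 66·9 = 594.
  j = 3: C(12,3)·(3)^3 = 220·27 = 5940.
  V_q(n, t) = 1 + 36 + 594 + 5940 = 6571.
Step 2: q^n = 4^12 = 16777216.
Step 3: Hamming bound ⌊q^n / V_q(n,t)⌋ = ⌊16777216/6571⌋ = 2553.
Step 4: Compare |C| = 2134 to 2553: satisfied.
The claimed |C| lies below the Hamming bound.


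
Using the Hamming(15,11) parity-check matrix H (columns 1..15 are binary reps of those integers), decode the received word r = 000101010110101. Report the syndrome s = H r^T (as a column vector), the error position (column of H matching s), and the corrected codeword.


s = (1, 0, 0, 1)^T, error position = 9, corrected codeword c = 000101011110101

Compute s = H r^T mod 2 one row at a time:
  s_1 = 1 + 0 + 1 + 1 + 0 + 1 + 0 + 1 = 5 ≡ 1 (mod 2).
  s_2 = 1 + 0 + 1 + 0 + 0 + 1 + 0 + 1 = 4 ≡ 0 (mod 2).
  s_3 = 0 + 0 + 1 + 0 + 1 + 1 + 0 + 1 = 4 ≡ 0 (mod 2).
  s_4 = 0 + 0 + 0 + 0 + 0 + 1 + 1 + 1 = 3 ≡ 1 (mod 2).
s = (1, 0, 0, 1)^T — this equals column 9 of H (binary 1001), so error is at position 9.
Correct: flip bit 9 of r = 000101010110101 to get c = 000101011110101.


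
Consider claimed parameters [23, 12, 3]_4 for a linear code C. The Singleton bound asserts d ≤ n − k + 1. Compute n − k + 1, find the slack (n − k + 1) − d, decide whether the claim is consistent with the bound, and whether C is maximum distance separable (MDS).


Singleton RHS = n − k + 1 = 12, slack = 9, bound satisfied, not MDS.

Singleton bound: d ≤ n − k + 1.
Here n = 23, k = 12, so n − k + 1 = 12.
Given d = 3, check d ≤ 12: YES.
Slack = (n − k + 1) − d = 9.
The code is NOT MDS (slack = 9 > 0).
Description: the claimed parameters are [23, 12, 3]_4; such a code would be non-MDS.


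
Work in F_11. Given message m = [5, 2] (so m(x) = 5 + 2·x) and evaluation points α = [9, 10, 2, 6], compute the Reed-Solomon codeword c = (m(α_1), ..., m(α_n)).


c = [1, 3, 9, 6]

Message polynomial: m(x) = 5 + 2·x (mod 11).
For each evaluation point α_i, compute m(α_i) mod 11:
  α_1 = 9: Horner steps 2 → 1, so m(9) = 1.
  α_2 = 10: Horner steps 2 → 3, so m(10) = 3.
  α_3 = 2: Horner steps 2 → 9, so m(2) = 9.
  α_4 = 6: Horner steps 2 → 6, so m(6) = 6.
Codeword c = [1, 3, 9, 6] ∈ F_11^4.


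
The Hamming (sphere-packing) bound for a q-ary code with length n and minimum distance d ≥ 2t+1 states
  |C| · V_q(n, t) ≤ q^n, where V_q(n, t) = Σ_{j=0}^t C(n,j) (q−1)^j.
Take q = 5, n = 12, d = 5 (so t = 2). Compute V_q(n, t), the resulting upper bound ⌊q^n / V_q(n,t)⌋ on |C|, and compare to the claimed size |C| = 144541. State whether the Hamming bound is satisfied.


V_q(n, t) = 1105, q^n = 244140625, Hamming bound = 220941, |C| = 144541 ≤ bound (satisfied).

Step 1: Compute V_q(n, t) = Σ_{j=0}^2 C(n, j) (q−1)^j.
  j = 0: C(12,0)·(4)^0 = 1·1 = 1.
  j = 1: C(12,1)·(4)^1 = 12·4 = 48.
  j = 2: C(12,2)·(4)^2 = 66·16 = 1056.
  V_q(n, t) = 1 + 48 + 1056 = 1105.
Step 2: q^n = 5^12 = 244140625.
Step 3: Hamming bound ⌊q^n / V_q(n,t)⌋ = ⌊244140625/1105⌋ = 220941.
Step 4: Compare |C| = 144541 to 220941: satisfied.
The claimed |C| lies below the Hamming bound.


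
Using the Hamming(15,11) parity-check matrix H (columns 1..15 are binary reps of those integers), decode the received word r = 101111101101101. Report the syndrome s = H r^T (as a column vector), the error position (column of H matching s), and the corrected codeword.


s = (1, 1, 1, 1)^T, error position = 15, corrected codeword c = 101111101101100

Compute s = H r^T mod 2 one row at a time:
  s_1 = 0 + 1 + 1 + 0 + 1 + 1 + 0 + 1 = 5 ≡ 1 (mod 2).
  s_2 = 1 + 1 + 1 + 1 + 1 + 1 + 0 + 1 = 7 ≡ 1 (mod 2).
  s_3 = 0 + 1 + 1 + 1 + 1 + 0 + 0 + 1 = 5 ≡ 1 (mod 2).
  s_4 = 1 + 1 + 1 + 1 + 1 + 0 + 1 + 1 = 7 ≡ 1 (mod 2).
s = (1, 1, 1, 1)^T — this equals column 15 of H (binary 1111), so error is at position 15.
Correct: flip bit 15 of r = 101111101101101 to get c = 101111101101100.


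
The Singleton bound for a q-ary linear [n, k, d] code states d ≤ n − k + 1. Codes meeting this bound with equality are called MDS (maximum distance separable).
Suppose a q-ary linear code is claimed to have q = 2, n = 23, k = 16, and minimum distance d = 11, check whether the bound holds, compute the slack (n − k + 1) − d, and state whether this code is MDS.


Singleton RHS = n − k + 1 = 8, slack = -3, bound violated (no such code; not MDS).

Singleton bound: d ≤ n − k + 1.
Here n = 23, k = 16, so n − k + 1 = 8.
Given d = 11, check d ≤ 8: NO.
Slack = (n − k + 1) − d = -3.
The slack is negative: d = 11 exceeds n − k + 1 = 8 by 3, so the Singleton bound is violated and no linear [23, 16, 11]_2 code can exist. In particular it is not MDS (MDS requires d = n − k + 1 exactly).
Description: the claimed parameters are [23, 16, 11]_2; such a code would be impossible (violates the Singleton bound).


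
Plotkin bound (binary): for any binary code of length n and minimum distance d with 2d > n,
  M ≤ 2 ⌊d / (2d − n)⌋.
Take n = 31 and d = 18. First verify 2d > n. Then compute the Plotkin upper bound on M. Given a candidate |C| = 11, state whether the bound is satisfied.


Plotkin bound M ≤ 6; given |C| = 11 > bound (violated).

Check applicability: 2d = 36, n = 31.
2d − n = 5 > 0, so Plotkin applies.
Compute d/(2d−n) = 18/5 ≈ 3.6000.
⌊d/(2d−n)⌋ = 3.
Plotkin bound: M ≤ 2·3 = 6.
Given |C| = 11, check: VIOLATED.
This |C| is above the Plotkin bound, so no binary code with n = 31, d = 18 and 11 codewords exists.


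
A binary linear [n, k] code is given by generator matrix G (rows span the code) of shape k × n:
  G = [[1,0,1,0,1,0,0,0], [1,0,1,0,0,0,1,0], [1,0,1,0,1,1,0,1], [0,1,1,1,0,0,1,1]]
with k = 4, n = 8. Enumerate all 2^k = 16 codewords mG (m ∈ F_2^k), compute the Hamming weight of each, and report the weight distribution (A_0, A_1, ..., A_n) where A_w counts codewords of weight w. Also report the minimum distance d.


Weight distribution: A_0 = 1, A_2 = 2, A_3 = 2, A_4 = 3, A_5 = 6, A_6 = 2. Minimum distance d = 2.

Enumerate all 2^4 = 16 messages m ∈ F_2^4.
For each, compute codeword c = mG in F_2^8, then tally its weight.
  m = 0000 → c = 00000000, weight = 0.
  m = 1000 → c = 10101000, weight = 3.
  m = 0100 → c = 10100010, weight = 3.
  m = 1100 → c = 00001010, weight = 2.
  m = 0010 → c = 10101101, weight = 5.
  m = 1010 → c = 00000101, weight = 2.
  m = 0110 → c = 00001111, weight = 4.
  m = 1110 → c = 10100111, weight = 5.
  m = 0001 → c = 01110011, weight = 5.
  m = 1001 → c = 11011011, weight = 6.
  m = 0101 → c = 11010001, weight = 4.
  m = 1101 → c = 01111001, weight = 5.
  m = 0011 → c = 11011110, weight = 6.
  m = 1011 → c = 01110110, weight = 5.
  m = 0111 → c = 01111100, weight = 5.
  m = 1111 → c = 11010100, weight = 4.
Tally weights:
  weight 0: 1 codewords.
  weight 2: 2 codewords.
  weight 3: 2 codewords.
  weight 4: 3 codewords.
  weight 5: 6 codewords.
  weight 6: 2 codewords.
Minimum distance d = smallest w > 0 with A_w > 0 = 2.
Sanity: Σ A_w = 16 = 2^4 = 16 ✓.


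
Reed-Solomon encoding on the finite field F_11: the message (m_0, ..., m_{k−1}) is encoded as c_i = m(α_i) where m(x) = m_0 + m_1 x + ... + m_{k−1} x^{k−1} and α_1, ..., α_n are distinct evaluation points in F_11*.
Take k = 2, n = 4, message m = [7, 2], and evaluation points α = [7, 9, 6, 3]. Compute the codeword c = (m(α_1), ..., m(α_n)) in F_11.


c = [10, 3, 8, 2]

Message polynomial: m(x) = 7 + 2·x (mod 11).
For each evaluation point α_i, compute m(α_i) mod 11:
  α_1 = 7: Horner steps 2 → 10, so m(7) = 10.
  α_2 = 9: Horner steps 2 → 3, so m(9) = 3.
  α_3 = 6: Horner steps 2 → 8, so m(6) = 8.
  α_4 = 3: Horner steps 2 → 2, so m(3) = 2.
Codeword c = [10, 3, 8, 2] ∈ F_11^4.


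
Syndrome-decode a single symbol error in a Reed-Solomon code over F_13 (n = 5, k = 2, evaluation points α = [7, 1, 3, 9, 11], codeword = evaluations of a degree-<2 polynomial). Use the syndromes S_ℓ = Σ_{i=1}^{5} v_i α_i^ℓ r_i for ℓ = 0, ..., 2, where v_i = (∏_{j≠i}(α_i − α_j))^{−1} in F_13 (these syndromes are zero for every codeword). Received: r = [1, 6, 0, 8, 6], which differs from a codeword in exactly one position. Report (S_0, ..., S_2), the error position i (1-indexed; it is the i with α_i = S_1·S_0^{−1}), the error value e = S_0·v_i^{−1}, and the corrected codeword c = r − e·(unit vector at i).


S = (10, 6, 1), error at position 5, error magnitude e = 4, c = [1, 6, 0, 8, 2].

Step 1: column multipliers v_i = (∏_{j≠i}(α_i − α_j))^{−1} mod 13.
  i = 1 (α = 7): (7−1)(7−3)(7−9)(7−11) = 6·4·(−2)·(−4) = 192 ≡ 10, so v_1 = 10^{−1} = 4 (mod 13).
  i = 2 (α = 1): (1−7)(1−3)(1−9)(1−11) = (−6)·(−2)·(−8)·(−10) = 960 ≡ 11, so v_2 = 11^{−1} = 6 (mod 13).
  i = 3 (α = 3): (3−7)(3−1)(3−9)(3−11) = (−4)·2·(−6)·(−8) = −384 ≡ 6, so v_3 = 6^{−1} = 11 (mod 13).
  i = 4 (α = 9): (9−7)(9−1)(9−3)(9−11) = 2·8·6·(−2) = −192 ≡ 3, so v_4 = 3^{−1} = 9 (mod 13).
  i = 5 (α = 11): (11−7)(11−1)(11−3)(11−9) = 4·10·8·2 = 640 ≡ 3, so v_5 = 3^{−1} = 9 (mod 13).
  v = [4, 6, 11, 9, 9].
Step 2: syndromes of r = [1, 6, 0, 8, 6] (all sums mod 13).
  S_0 = Σ v_i r_i = 4·1 + 6·6 + 11·0 + 9·8 + 9·6 = 166 ≡ 10.
  S_1 = Σ v_i α_i r_i = 4·7·1 + 6·1·6 + 11·3·0 + 9·9·8 + 9·11·6 = 1306 ≡ 6.
  α_i^2 mod 13 = [10, 1, 9, 3, 4].
  S_2 = Σ v_i α_i^2 r_i = 4·10·1 + 6·1·6 + 11·9·0 + 9·3·8 + 9·4·6 = 508 ≡ 1.
  S = (10, 6, 1) ≠ 0, so r is not a codeword (an error is present).
Step 3: locate the error. For a single error e at position i, S_ℓ = v_i·e·α_i^ℓ, so α_err = S_1/S_0.
  S_0^{−1} = 10^{−1} = 4 (mod 13), so α_err = 6·4 = 24 ≡ 11 = α_5. Error position i = 5.
  Consistency check: S_2/S_1 = 1·11 = 11 ≡ 11 = α_err ✓ (single-error assumption holds).
Step 4: error magnitude e = S_0/v_5 = S_0·∏_{j≠5}(α_5 − α_j) = 10·3 = 30 ≡ 4 (mod 13).
Step 5: correct position 5: c_5 = r_5 − e = 6 − 4 ≡ 2 (mod 13). Hence c = [1, 6, 0, 8, 2].
  Check: interpolating c through the α_i gives m(x) = 9 + 10·x (degree < 2) with m(α_i) = c_i for every i, so c is indeed a codeword.


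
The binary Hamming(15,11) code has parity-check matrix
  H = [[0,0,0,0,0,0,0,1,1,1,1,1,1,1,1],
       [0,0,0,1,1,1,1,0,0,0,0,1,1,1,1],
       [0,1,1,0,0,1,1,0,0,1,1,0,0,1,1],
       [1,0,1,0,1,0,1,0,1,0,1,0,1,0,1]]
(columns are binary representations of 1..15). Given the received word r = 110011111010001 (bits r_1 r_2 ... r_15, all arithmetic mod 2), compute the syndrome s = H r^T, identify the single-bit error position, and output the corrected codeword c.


s = (0, 0, 1, 0)^T, error position = 2, corrected codeword c = 100011111010001

Compute s = H r^T mod 2 one row at a time:
  s_1 = 1 + 1 + 0 + 1 + 0 + 0 + 0 + 1 = 4 ≡ 0 (mod 2).
  s_2 = 0 + 1 + 1 + 1 + 0 + 0 + 0 + 1 = 4 ≡ 0 (mod 2).
  s_3 = 1 + 0 + 1 + 1 + 0 + 1 + 0 + 1 = 5 ≡ 1 (mod 2).
  s_4 = 1 + 0 + 1 + 1 + 1 + 1 + 0 + 1 = 6 ≡ 0 (mod 2).
s = (0, 0, 1, 0)^T — this equals column 2 of H (binary 0010), so error is at position 2.
Correct: flip bit 2 of r = 110011111010001 to get c = 100011111010001.


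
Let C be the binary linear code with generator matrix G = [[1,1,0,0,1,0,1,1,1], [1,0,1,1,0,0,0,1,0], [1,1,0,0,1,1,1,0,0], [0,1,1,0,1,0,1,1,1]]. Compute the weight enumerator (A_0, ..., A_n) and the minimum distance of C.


Weight distribution: A_0 = 1, A_2 = 2, A_3 = 2, A_4 = 1, A_5 = 4, A_6 = 4, A_7 = 2. Minimum distance d = 2.

Enumerate all 2^4 = 16 messages m ∈ F_2^4.
For each, compute codeword c = mG in F_2^9, then tally its weight.
  m = 0000 → c = 000000000, weight = 0.
  m = 1000 → c = 110010111, weight = 6.
  m = 0100 → c = 101100010, weight = 4.
  m = 1100 → c = 011110101, weight = 6.
  m = 0010 → c = 110011100, weight = 5.
  m = 1010 → c = 000001011, weight = 3.
  m = 0110 → c = 011111110, weight = 7.
  m = 1110 → c = 101101001, weight = 5.
  m = 0001 → c = 011010111, weight = 6.
  m = 1001 → c = 101000000, weight = 2.
  m = 0101 → c = 110110101, weight = 6.
  m = 1101 → c = 000100010, weight = 2.
  m = 0011 → c = 101001011, weight = 5.
  m = 1011 → c = 011011100, weight = 5.
  m = 0111 → c = 000101001, weight = 3.
  m = 1111 → c = 110111110, weight = 7.
Tally weights:
  weight 0: 1 codewords.
  weight 2: 2 codewords.
  weight 3: 2 codewords.
  weight 4: 1 codewords.
  weight 5: 4 codewords.
  weight 6: 4 codewords.
  weight 7: 2 codewords.
Minimum distance d = smallest w > 0 with A_w > 0 = 2.
Sanity: Σ A_w = 16 = 2^4 = 16 ✓.


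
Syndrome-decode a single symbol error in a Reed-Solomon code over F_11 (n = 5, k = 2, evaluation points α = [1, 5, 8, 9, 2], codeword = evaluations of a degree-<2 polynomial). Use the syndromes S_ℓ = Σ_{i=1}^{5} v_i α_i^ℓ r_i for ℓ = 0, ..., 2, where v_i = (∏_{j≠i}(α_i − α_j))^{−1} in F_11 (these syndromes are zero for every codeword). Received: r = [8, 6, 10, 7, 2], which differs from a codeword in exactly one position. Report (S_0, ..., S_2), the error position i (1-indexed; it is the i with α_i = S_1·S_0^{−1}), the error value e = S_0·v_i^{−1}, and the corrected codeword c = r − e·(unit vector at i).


S = (9, 4, 3), error at position 4, error magnitude e = 3, c = [8, 6, 10, 4, 2].

Step 1: column multipliers v_i = (∏_{j≠i}(α_i − α_j))^{−1} mod 11.
  i = 1 (α = 1): (1−5)(1−8)(1−9)(1−2) = (−4)·(−7)·(−8)·(−1) = 224 ≡ 4, so v_1 = 4^{−1} = 3 (mod 11).
  i = 2 (α = 5): (5−1)(5−8)(5−9)(5−2) = 4·(−3)·(−4)·3 = 144 ≡ 1, so v_2 = 1^{−1} = 1 (mod 11).
  i = 3 (α = 8): (8−1)(8−5)(8−9)(8−2) = 7·3·(−1)·6 = −126 ≡ 6, so v_3 = 6^{−1} = 2 (mod 11).
  i = 4 (α = 9): (9−1)(9−5)(9−8)(9−2) = 8·4·1·7 = 224 ≡ 4, so v_4 = 4^{−1} = 3 (mod 11).
  i = 5 (α = 2): (2−1)(2−5)(2−8)(2−9) = 1·(−3)·(−6)·(−7) = −126 ≡ 6, so v_5 = 6^{−1} = 2 (mod 11).
  v = [3, 1, 2, 3, 2].
Step 2: syndromes of r = [8, 6, 10, 7, 2] (all sums mod 11).
  S_0 = Σ v_i r_i = 3·8 + 1·6 + 2·10 + 3·7 + 2·2 = 75 ≡ 9.
  S_1 = Σ v_i α_i r_i = 3·1·8 + 1·5·6 + 2·8·10 + 3·9·7 + 2·2·2 = 411 ≡ 4.
  α_i^2 mod 11 = [1, 3, 9, 4, 4].
  S_2 = Σ v_i α_i^2 r_i = 3·1·8 + 1·3·6 + 2·9·10 + 3·4·7 + 2·4·2 = 322 ≡ 3.
  S = (9, 4, 3) ≠ 0, so r is not a codeword (an error is present).
Step 3: locate the error. For a single error e at position i, S_ℓ = v_i·e·α_i^ℓ, so α_err = S_1/S_0.
  S_0^{−1} = 9^{−1} = 5 (mod 11), so α_err = 4·5 = 20 ≡ 9 = α_4. Error position i = 4.
  Consistency check: S_2/S_1 = 3·3 = 9 ≡ 9 = α_err ✓ (single-error assumption holds).
Step 4: error magnitude e = S_0/v_4 = S_0·∏_{j≠4}(α_4 − α_j) = 9·4 = 36 ≡ 3 (mod 11).
Step 5: correct position 4: c_4 = r_4 − e = 7 − 3 ≡ 4 (mod 11). Hence c = [8, 6, 10, 4, 2].
  Check: interpolating c through the α_i gives m(x) = 3 + 5·x (degree < 2) with m(α_i) = c_i for every i, so c is indeed a codeword.


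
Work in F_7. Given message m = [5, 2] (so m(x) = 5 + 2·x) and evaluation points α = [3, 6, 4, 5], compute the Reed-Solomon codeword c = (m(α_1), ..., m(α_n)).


c = [4, 3, 6, 1]

Message polynomial: m(x) = 5 + 2·x (mod 7).
For each evaluation point α_i, compute m(α_i) mod 7:
  α_1 = 3: Horner steps 2 → 4, so m(3) = 4.
  α_2 = 6: Horner steps 2 → 3, so m(6) = 3.
  α_3 = 4: Horner steps 2 → 6, so m(4) = 6.
  α_4 = 5: Horner steps 2 → 1, so m(5) = 1.
Codeword c = [4, 3, 6, 1] ∈ F_7^4.


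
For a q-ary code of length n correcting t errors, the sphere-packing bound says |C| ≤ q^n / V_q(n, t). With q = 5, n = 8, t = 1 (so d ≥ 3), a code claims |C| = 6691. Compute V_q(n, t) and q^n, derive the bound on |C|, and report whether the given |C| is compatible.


V_q(n, t) = 33, q^n = 390625, Hamming bound = 11837, |C| = 6691 ≤ bound (satisfied).

Step 1: Compute V_q(n, t) = Σ_{j=0}^1 C(n, j) (q−1)^j.
  j = 0: C(8,0)·(4)^0 = 1·1 = 1.
  j = 1: C(8,1)·(4)^1 = 8·4 = 32.
  V_q(n, t) = 1 + 32 = 33.
Step 2: q^n = 5^8 = 390625.
Step 3: Hamming bound ⌊q^n / V_q(n,t)⌋ = ⌊390625/33⌋ = 11837.
Step 4: Compare |C| = 6691 to 11837: satisfied.
The claimed |C| lies below the Hamming bound.


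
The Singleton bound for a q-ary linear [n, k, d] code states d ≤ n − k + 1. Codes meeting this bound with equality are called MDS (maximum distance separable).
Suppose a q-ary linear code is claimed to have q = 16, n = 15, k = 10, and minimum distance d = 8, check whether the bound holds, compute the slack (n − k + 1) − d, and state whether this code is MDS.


Singleton RHS = n − k + 1 = 6, slack = -2, bound violated (no such code; not MDS).

Singleton bound: d ≤ n − k + 1.
Here n = 15, k = 10, so n − k + 1 = 6.
Given d = 8, check d ≤ 6: NO.
Slack = (n − k + 1) − d = -2.
The slack is negative: d = 8 exceeds n − k + 1 = 6 by 2, so the Singleton bound is violated and no linear [15, 10, 8]_16 code can exist. In particular it is not MDS (MDS requires d = n − k + 1 exactly).
Description: the claimed parameters are [15, 10, 8]_16; such a code would be impossible (violates the Singleton bound).


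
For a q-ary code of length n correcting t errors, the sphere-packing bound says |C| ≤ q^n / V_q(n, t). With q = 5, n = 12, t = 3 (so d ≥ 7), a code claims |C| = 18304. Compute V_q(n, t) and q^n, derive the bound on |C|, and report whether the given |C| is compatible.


V_q(n, t) = 15185, q^n = 244140625, Hamming bound = 16077, |C| = 18304 > bound (violated).

Step 1: Compute V_q(n, t) = Σ_{j=0}^3 C(n, j) (q−1)^j.
  j = 0: C(12,0)·(4)^0 = 1·1 = 1.
  j = 1: C(12,1)·(4)^1 = 12·4 = 48.
  j = 2: C(12,2)·(4)^2 = 66·16 = 1056.
  j = 3: C(12,3)·(4)^3 = 220·64 = 14080.
  V_q(n, t) = 1 + 48 + 1056 + 14080 = 15185.
Step 2: q^n = 5^12 = 244140625.
Step 3: Hamming bound ⌊q^n / V_q(n,t)⌋ = ⌊244140625/15185⌋ = 16077.
Step 4: Compare |C| = 18304 to 16077: violated.
The claimed |C| lies above the Hamming bound, so no 5-ary code of length 12 with d ≥ 7 can have 18304 codewords.


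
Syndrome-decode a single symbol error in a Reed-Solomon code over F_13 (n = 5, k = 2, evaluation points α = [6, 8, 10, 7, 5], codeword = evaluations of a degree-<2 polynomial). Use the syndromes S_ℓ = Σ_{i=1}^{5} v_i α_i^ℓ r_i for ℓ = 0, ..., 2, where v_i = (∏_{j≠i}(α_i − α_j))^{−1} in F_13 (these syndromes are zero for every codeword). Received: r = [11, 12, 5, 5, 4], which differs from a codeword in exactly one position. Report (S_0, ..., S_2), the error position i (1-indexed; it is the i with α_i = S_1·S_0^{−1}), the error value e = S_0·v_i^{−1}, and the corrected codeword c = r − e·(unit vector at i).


S = (6, 8, 2), error at position 3, error magnitude e = 5, c = [11, 12, 0, 5, 4].

Step 1: column multipliers v_i = (∏_{j≠i}(α_i − α_j))^{−1} mod 13.
  i = 1 (α = 6): (6−8)(6−10)(6−7)(6−5) = (−2)·(−4)·(−1)·1 = −8 ≡ 5, so v_1 = 5^{−1} = 8 (mod 13).
  i = 2 (α = 8): (8−6)(8−10)(8−7)(8−5) = 2·(−2)·1·3 = −12 ≡ 1, so v_2 = 1^{−1} = 1 (mod 13).
  i = 3 (α = 10): (10−6)(10−8)(10−7)(10−5) = 4·2·3·5 = 120 ≡ 3, so v_3 = 3^{−1} = 9 (mod 13).
  i = 4 (α = 7): (7−6)(7−8)(7−10)(7−5) = 1·(−1)·(−3)·2 = 6 ≡ 6, so v_4 = 6^{−1} = 11 (mod 13).
  i = 5 (α = 5): (5−6)(5−8)(5−10)(5−7) = (−1)·(−3)·(−5)·(−2) = 30 ≡ 4, so v_5 = 4^{−1} = 10 (mod 13).
  v = [8, 1, 9, 11, 10].
Step 2: syndromes of r = [11, 12, 5, 5, 4] (all sums mod 13).
  S_0 = Σ v_i r_i = 8·11 + 1·12 + 9·5 + 11·5 + 10·4 = 240 ≡ 6.
  S_1 = Σ v_i α_i r_i = 8·6·11 + 1·8·12 + 9·10·5 + 11·7·5 + 10·5·4 = 1659 ≡ 8.
  α_i^2 mod 13 = [10, 12, 9, 10, 12].
  S_2 = Σ v_i α_i^2 r_i = 8·10·11 + 1·12·12 + 9·9·5 + 11·10·5 + 10·12·4 = 2459 ≡ 2.
  S = (6, 8, 2) ≠ 0, so r is not a codeword (an error is present).
Step 3: locate the error. For a single error e at position i, S_ℓ = v_i·e·α_i^ℓ, so α_err = S_1/S_0.
  S_0^{−1} = 6^{−1} = 11 (mod 13), so α_err = 8·11 = 88 ≡ 10 = α_3. Error position i = 3.
  Consistency check: S_2/S_1 = 2·5 = 10 ≡ 10 = α_err ✓ (single-error assumption holds).
Step 4: error magnitude e = S_0/v_3 = S_0·∏_{j≠3}(α_3 − α_j) = 6·3 = 18 ≡ 5 (mod 13).
Step 5: correct position 3: c_3 = r_3 − e = 5 − 5 ≡ 0 (mod 13). Hence c = [11, 12, 0, 5, 4].
  Check: interpolating c through the α_i gives m(x) = 8 + 7·x (degree < 2) with m(α_i) = c_i for every i, so c is indeed a codeword.


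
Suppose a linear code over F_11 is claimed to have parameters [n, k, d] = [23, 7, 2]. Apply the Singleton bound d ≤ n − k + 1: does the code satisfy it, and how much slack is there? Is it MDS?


Singleton RHS = n − k + 1 = 17, slack = 15, bound satisfied, not MDS.

Singleton bound: d ≤ n − k + 1.
Here n = 23, k = 7, so n − k + 1 = 17.
Given d = 2, check d ≤ 17: YES.
Slack = (n − k + 1) − d = 15.
The code is NOT MDS (slack = 15 > 0).
Description: the claimed parameters are [23, 7, 2]_11; such a code would be non-MDS.


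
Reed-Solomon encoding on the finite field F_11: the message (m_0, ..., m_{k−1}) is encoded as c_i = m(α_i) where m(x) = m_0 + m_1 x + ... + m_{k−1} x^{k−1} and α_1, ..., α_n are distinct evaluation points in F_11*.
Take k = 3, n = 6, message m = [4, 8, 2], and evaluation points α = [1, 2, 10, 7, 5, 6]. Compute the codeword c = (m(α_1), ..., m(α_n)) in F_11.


c = [3, 6, 9, 4, 6, 3]

Message polynomial: m(x) = 4 + 8·x + 2·x^2 (mod 11).
For each evaluation point α_i, compute m(α_i) mod 11:
  α_1 = 1: Horner steps 2 → 10 → 3, so m(1) = 3.
  α_2 = 2: Horner steps 2 → 1 → 6, so m(2) = 6.
  α_3 = 10: Horner steps 2 → 6 → 9, so m(10) = 9.
  α_4 = 7: Horner steps 2 → 0 → 4, so m(7) = 4.
  α_5 = 5: Horner steps 2 → 7 → 6, so m(5) = 6.
  α_6 = 6: Horner steps 2 → 9 → 3, so m(6) = 3.
Codeword c = [3, 6, 9, 4, 6, 3] ∈ F_11^6.


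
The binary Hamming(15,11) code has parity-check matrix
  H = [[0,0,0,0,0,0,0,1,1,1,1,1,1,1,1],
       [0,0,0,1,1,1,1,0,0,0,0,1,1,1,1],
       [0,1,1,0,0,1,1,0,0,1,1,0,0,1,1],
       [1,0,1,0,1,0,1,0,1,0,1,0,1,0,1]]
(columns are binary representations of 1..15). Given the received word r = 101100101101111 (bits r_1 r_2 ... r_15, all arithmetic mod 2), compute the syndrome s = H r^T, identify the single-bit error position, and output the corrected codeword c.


s = (0, 0, 1, 0)^T, error position = 2, corrected codeword c = 111100101101111

Compute s = H r^T mod 2 one row at a time:
  s_1 = 0 + 1 + 1 + 0 + 1 + 1 + 1 + 1 = 6 ≡ 0 (mod 2).
  s_2 = 1 + 0 + 0 + 1 + 1 + 1 + 1 + 1 = 6 ≡ 0 (mod 2).
  s_3 = 0 + 1 + 0 + 1 + 1 + 0 + 1 + 1 = 5 ≡ 1 (mod 2).
  s_4 = 1 + 1 + 0 + 1 + 1 + 0 + 1 + 1 = 6 ≡ 0 (mod 2).
s = (0, 0, 1, 0)^T — this equals column 2 of H (binary 0010), so error is at position 2.
Correct: flip bit 2 of r = 101100101101111 to get c = 111100101101111.


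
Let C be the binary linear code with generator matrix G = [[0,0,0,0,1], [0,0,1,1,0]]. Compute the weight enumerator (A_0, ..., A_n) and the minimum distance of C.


Weight distribution: A_0 = 1, A_1 = 1, A_2 = 1, A_3 = 1. Minimum distance d = 1.

Enumerate all 2^2 = 4 messages m ∈ F_2^2.
For each, compute codeword c = mG in F_2^5, then tally its weight.
  m = 00 → c = 00000, weight = 0.
  m = 10 → c = 00001, weight = 1.
  m = 01 → c = 00110, weight = 2.
  m = 11 → c = 00111, weight = 3.
Tally weights:
  weight 0: 1 codewords.
  weight 1: 1 codewords.
  weight 2: 1 codewords.
  weight 3: 1 codewords.
Minimum distance d = smallest w > 0 with A_w > 0 = 1.
Sanity: Σ A_w = 4 = 2^2 = 4 ✓.


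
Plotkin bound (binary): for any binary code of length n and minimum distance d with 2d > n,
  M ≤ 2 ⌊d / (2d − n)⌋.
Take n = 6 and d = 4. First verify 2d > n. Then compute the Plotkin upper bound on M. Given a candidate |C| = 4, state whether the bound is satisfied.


Plotkin bound M ≤ 4; given |C| = 4 ≤ bound (satisfied).

Check applicability: 2d = 8, n = 6.
2d − n = 2 > 0, so Plotkin applies.
Compute d/(2d−n) = 4/2 ≈ 2.0000.
⌊d/(2d−n)⌋ = 2.
Plotkin bound: M ≤ 2·2 = 4.
Given |C| = 4, check: satisfied.
This |C| is at the Plotkin bound.


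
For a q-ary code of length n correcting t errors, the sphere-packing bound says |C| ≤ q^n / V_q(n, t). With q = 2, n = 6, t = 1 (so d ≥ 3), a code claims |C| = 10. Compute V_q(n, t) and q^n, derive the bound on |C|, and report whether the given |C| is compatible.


V_q(n, t) = 7, q^n = 64, Hamming bound = 9, |C| = 10 > bound (violated).

Step 1: Compute V_q(n, t) = Σ_{j=0}^1 C(n, j) (q−1)^j.
  j = 0: C(6,0)·(1)^0 = 1·1 = 1.
  j = 1: C(6,1)·(1)^1 = 6·1 = 6.
  V_q(n, t) = 1 + 6 = 7.
Step 2: q^n = 2^6 = 64.
Step 3: Hamming bound ⌊q^n / V_q(n,t)⌋ = ⌊64/7⌋ = 9.
Step 4: Compare |C| = 10 to 9: violated.
The claimed |C| lies above the Hamming bound, so no 2-ary code of length 6 with d ≥ 3 can have 10 codewords.


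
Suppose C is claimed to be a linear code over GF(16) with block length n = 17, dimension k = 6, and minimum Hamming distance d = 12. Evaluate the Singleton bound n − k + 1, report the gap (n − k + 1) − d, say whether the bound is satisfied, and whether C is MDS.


Singleton RHS = n − k + 1 = 12, slack = 0, bound satisfied, MDS.

Singleton bound: d ≤ n − k + 1.
Here n = 17, k = 6, so n − k + 1 = 12.
Given d = 12, check d ≤ 12: YES.
Slack = (n − k + 1) − d = 0.
The code is MDS (slack = 0).
Description: the claimed parameters are [17, 6, 12]_16; such a code would be MDS (meets Singleton bound).


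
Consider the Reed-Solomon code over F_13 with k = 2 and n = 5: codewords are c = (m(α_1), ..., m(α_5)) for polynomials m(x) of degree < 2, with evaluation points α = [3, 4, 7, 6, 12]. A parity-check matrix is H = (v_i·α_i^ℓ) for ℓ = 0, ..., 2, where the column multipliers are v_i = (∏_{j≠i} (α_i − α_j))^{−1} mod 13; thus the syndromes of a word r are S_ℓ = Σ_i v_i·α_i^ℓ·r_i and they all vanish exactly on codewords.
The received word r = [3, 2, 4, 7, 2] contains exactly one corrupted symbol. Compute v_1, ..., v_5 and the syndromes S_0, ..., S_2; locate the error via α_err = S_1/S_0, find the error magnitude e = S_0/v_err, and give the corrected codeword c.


S = (7, 2, 8), error at position 2, error magnitude e = 2, c = [3, 0, 4, 7, 2].

Step 1: column multipliers v_i = (∏_{j≠i}(α_i − α_j))^{−1} mod 13.
  i = 1 (α = 3): (3−4)(3−7)(3−6)(3−12) = (−1)·(−4)·(−3)·(−9) = 108 ≡ 4, so v_1 = 4^{−1} = 10 (mod 13).
  i = 2 (α = 4): (4−3)(4−7)(4−6)(4−12) = 1·(−3)·(−2)·(−8) = −48 ≡ 4, so v_2 = 4^{−1} = 10 (mod 13).
  i = 3 (α = 7): (7−3)(7−4)(7−6)(7−12) = 4·3·1·(−5) = −60 ≡ 5, so v_3 = 5^{−1} = 8 (mod 13).
  i = 4 (α = 6): (6−3)(6−4)(6−7)(6−12) = 3·2·(−1)·(−6) = 36 ≡ 10, so v_4 = 10^{−1} = 4 (mod 13).
  i = 5 (α = 12): (12−3)(12−4)(12−7)(12−6) = 9·8·5·6 = 2160 ≡ 2, so v_5 = 2^{−1} = 7 (mod 13).
  v = [10, 10, 8, 4, 7].
Step 2: syndromes of r = [3, 2, 4, 7, 2] (all sums mod 13).
  S_0 = Σ v_i r_i = 10·3 + 10·2 + 8·4 + 4·7 + 7·2 = 124 ≡ 7.
  S_1 = Σ v_i α_i r_i = 10·3·3 + 10·4·2 + 8·7·4 + 4·6·7 + 7·12·2 = 730 ≡ 2.
  α_i^2 mod 13 = [9, 3, 10, 10, 1].
  S_2 = Σ v_i α_i^2 r_i = 10·9·3 + 10·3·2 + 8·10·4 + 4·10·7 + 7·1·2 = 944 ≡ 8.
  S = (7, 2, 8) ≠ 0, so r is not a codeword (an error is present).
Step 3: locate the error. For a single error e at position i, S_ℓ = v_i·e·α_i^ℓ, so α_err = S_1/S_0.
  S_0^{−1} = 7^{−1} = 2 (mod 13), so α_err = 2·2 = 4 ≡ 4 = α_2. Error position i = 2.
  Consistency check: S_2/S_1 = 8·7 = 56 ≡ 4 = α_err ✓ (single-error assumption holds).
Step 4: error magnitude e = S_0/v_2 = S_0·∏_{j≠2}(α_2 − α_j) = 7·4 = 28 ≡ 2 (mod 13).
Step 5: correct position 2: c_2 = r_2 − e = 2 − 2 ≡ 0 (mod 13). Hence c = [3, 0, 4, 7, 2].
  Check: interpolating c through the α_i gives m(x) = 12 + 10·x (degree < 2) with m(α_i) = c_i for every i, so c is indeed a codeword.


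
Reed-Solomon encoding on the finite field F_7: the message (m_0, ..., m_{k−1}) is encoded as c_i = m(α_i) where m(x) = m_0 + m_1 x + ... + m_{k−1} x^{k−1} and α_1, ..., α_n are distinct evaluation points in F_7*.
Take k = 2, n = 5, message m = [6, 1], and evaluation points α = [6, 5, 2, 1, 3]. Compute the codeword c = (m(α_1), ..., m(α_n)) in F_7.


c = [5, 4, 1, 0, 2]

Message polynomial: m(x) = 6 + 1·x (mod 7).
For each evaluation point α_i, compute m(α_i) mod 7:
  α_1 = 6: Horner steps 1 → 5, so m(6) = 5.
  α_2 = 5: Horner steps 1 → 4, so m(5) = 4.
  α_3 = 2: Horner steps 1 → 1, so m(2) = 1.
  α_4 = 1: Horner steps 1 → 0, so m(1) = 0.
  α_5 = 3: Horner steps 1 → 2, so m(3) = 2.
Codeword c = [5, 4, 1, 0, 2] ∈ F_7^5.


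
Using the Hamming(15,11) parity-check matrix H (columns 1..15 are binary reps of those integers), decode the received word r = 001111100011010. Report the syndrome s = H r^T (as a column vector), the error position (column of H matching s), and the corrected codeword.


s = (1, 0, 1, 0)^T, error position = 10, corrected codeword c = 001111100111010

Compute s = H r^T mod 2 one row at a time:
  s_1 = 0 + 0 + 0 + 1 + 1 + 0 + 1 + 0 = 3 ≡ 1 (mod 2).
  s_2 = 1 + 1 + 1 + 1 + 1 + 0 + 1 + 0 = 6 ≡ 0 (mod 2).
  s_3 = 0 + 1 + 1 + 1 + 0 + 1 + 1 + 0 = 5 ≡ 1 (mod 2).
  s_4 = 0 + 1 + 1 + 1 + 0 + 1 + 0 + 0 = 4 ≡ 0 (mod 2).
s = (1, 0, 1, 0)^T — this equals column 10 of H (binary 1010), so error is at position 10.
Correct: flip bit 10 of r = 001111100011010 to get c = 001111100111010.


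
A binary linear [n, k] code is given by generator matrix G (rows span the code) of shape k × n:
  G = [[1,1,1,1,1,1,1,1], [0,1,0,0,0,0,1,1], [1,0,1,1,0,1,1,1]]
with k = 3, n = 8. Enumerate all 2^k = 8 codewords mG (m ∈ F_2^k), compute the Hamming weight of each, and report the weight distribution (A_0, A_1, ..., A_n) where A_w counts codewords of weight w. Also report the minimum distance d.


Weight distribution: A_0 = 1, A_2 = 1, A_3 = 2, A_5 = 2, A_6 = 1, A_8 = 1. Minimum distance d = 2.

Enumerate all 2^3 = 8 messages m ∈ F_2^3.
For each, compute codeword c = mG in F_2^8, then tally its weight.
  m = 000 → c = 00000000, weight = 0.
  m = 100 → c = 11111111, weight = 8.
  m = 010 → c = 01000011, weight = 3.
  m = 110 → c = 10111100, weight = 5.
  m = 001 → c = 10110111, weight = 6.
  m = 101 → c = 01001000, weight = 2.
  m = 011 → c = 11110100, weight = 5.
  m = 111 → c = 00001011, weight = 3.
Tally weights:
  weight 0: 1 codewords.
  weight 2: 1 codewords.
  weight 3: 2 codewords.
  weight 5: 2 codewords.
  weight 6: 1 codewords.
  weight 8: 1 codewords.
Minimum distance d = smallest w > 0 with A_w > 0 = 2.
Sanity: Σ A_w = 8 = 2^3 = 8 ✓.
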